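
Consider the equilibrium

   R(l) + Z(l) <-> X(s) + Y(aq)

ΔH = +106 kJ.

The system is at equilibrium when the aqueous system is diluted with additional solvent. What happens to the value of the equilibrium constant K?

The equilibrium constant depends only on temperature. This perturbation may move the position of equilibrium, but since T is unchanged, K itself is unchanged.

unchanged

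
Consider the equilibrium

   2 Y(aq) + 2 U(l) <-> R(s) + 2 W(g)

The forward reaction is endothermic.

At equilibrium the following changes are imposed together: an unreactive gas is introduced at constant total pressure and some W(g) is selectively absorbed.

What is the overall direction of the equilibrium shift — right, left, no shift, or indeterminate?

Adding inert gas at constant total pressure expands the volume and lowers every reacting partial pressure. With Δn_gas = 2 − 0 = +2, Q moves away from K toward the side with fewer gas moles, so the system shifts toward the side with more gas moles — to the right.
Removing W (g), a product, drives the reaction to the right.
All effects act in the same direction — net shift to the right.

right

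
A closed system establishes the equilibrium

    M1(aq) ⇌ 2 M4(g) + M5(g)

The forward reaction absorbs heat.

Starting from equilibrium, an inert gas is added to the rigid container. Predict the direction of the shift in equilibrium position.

At constant volume, adding an inert gas leaves every reacting species' partial pressure unchanged, so Q is unchanged — no shift from this change.

no shift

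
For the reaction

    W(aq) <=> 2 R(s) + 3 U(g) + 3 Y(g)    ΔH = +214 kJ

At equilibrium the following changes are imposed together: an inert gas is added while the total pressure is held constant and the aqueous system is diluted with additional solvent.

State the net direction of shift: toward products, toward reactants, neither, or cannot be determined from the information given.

Adding inert gas at constant total pressure expands the volume and lowers every reacting partial pressure. With Δn_gas = 6 − 0 = +6, Q moves away from K toward the side with fewer gas moles, so the system shifts toward the side with more gas moles — to the right.
Dilution lowers every aqueous concentration by the same factor. Δn_aq = 0 − 1 = -1, so the system shifts toward the side with more dissolved moles — to the left.
The individual effects push in opposite directions; without quantitative information the net direction cannot be determined.

cannot be determined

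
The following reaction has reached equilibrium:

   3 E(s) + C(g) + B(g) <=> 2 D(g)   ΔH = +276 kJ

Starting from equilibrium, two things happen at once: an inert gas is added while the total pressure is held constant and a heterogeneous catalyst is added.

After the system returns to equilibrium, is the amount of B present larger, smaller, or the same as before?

Adding inert gas at constant total pressure expands the volume, scaling every reacting partial pressure by the same factor. Δn_gas = 2 − 2 = 0, so Q is unchanged — no shift.
A catalyst speeds both forward and reverse rates equally; it changes neither Q nor K — no shift from this change.
No net shift occurs, so the amount of B is unchanged.

unchanged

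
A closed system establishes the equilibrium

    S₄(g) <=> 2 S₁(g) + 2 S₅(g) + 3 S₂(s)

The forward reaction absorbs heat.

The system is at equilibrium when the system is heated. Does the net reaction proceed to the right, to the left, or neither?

right

The forward reaction is endothermic. Raising T favours the endothermic direction — shift to the right.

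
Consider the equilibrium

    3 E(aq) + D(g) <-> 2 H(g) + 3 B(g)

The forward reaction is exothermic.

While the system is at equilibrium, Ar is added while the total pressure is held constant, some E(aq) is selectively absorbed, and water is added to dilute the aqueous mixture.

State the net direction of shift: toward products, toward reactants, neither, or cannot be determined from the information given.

Adding inert gas at constant total pressure expands the volume and lowers every reacting partial pressure. With Δn_gas = 5 − 1 = +4, Q moves away from K toward the side with fewer gas moles, so the system shifts toward the side with more gas moles — to the right.
Removing E (aq), a reactant, drives the reaction to the left.
Dilution lowers every aqueous concentration by the same factor. Δn_aq = 0 − 3 = -3, so the system shifts toward the side with more dissolved moles — to the left.
The individual effects push in opposite directions; without quantitative information the net direction cannot be determined.

cannot be determined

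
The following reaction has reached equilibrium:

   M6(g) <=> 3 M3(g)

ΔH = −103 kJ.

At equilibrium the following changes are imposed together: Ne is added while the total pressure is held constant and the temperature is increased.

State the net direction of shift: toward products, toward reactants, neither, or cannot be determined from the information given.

Adding inert gas at constant total pressure expands the volume and lowers every reacting partial pressure. With Δn_gas = 3 − 1 = +2, Q moves away from K toward the side with fewer gas moles, so the system shifts toward the side with more gas moles — to the right.
The forward reaction is exothermic. Raising T favours the endothermic direction — shift to the left.
The individual effects push in opposite directions; without quantitative information the net direction cannot be determined.

cannot be determined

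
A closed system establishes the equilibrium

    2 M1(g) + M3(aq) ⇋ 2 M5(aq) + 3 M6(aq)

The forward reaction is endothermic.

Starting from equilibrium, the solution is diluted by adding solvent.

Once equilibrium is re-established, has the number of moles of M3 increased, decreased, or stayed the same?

decreases

Dilution lowers every aqueous concentration by the same factor. Δn_aq = 5 − 1 = +4, so the system shifts toward the side with more dissolved moles — to the right.
The net shift is to the right. M3 is a reactant, so its amount decreases.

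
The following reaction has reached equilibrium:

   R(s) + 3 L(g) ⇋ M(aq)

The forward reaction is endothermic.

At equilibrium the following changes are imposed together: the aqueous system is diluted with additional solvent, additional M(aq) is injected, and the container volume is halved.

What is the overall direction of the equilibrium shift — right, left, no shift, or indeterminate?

cannot be determined

Dilution lowers every aqueous concentration by the same factor. Δn_aq = 1 − 0 = +1, so the system shifts toward the side with more dissolved moles — to the right.
Adding M (aq), a product, drives the reaction to the left.
Gas moles: reactants 3, products 0 (Δn_gas = -3). Compression shifts the system toward the side with fewer moles of gas — to the right.
The individual effects push in opposite directions; without quantitative information the net direction cannot be determined.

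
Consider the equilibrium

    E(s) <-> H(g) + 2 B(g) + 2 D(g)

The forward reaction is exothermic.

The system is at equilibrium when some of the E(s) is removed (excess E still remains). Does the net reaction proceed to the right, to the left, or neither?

E is a pure solid; its activity is 1 regardless of amount, so Q is unaffected — no shift from this change.

no shift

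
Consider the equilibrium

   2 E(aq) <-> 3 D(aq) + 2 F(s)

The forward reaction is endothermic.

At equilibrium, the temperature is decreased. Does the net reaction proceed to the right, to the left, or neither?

left

The forward reaction is endothermic. Lowering T favours the exothermic direction — shift to the left.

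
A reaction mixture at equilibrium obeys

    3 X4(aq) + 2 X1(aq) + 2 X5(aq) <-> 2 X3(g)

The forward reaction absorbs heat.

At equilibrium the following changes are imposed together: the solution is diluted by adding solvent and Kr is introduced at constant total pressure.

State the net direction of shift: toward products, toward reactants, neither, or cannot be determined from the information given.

cannot be determined

Dilution lowers every aqueous concentration by the same factor. Δn_aq = 0 − 7 = -7, so the system shifts toward the side with more dissolved moles — to the left.
Adding inert gas at constant total pressure expands the volume and lowers every reacting partial pressure. With Δn_gas = 2 − 0 = +2, Q moves away from K toward the side with fewer gas moles, so the system shifts toward the side with more gas moles — to the right.
The individual effects push in opposite directions; without quantitative information the net direction cannot be determined.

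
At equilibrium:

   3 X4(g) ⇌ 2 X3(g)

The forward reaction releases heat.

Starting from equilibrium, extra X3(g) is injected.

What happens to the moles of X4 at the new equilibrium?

Adding X3 (g), a product, drives the reaction to the left.
The net shift is to the left. X4 is a reactant, so its amount increases.

increases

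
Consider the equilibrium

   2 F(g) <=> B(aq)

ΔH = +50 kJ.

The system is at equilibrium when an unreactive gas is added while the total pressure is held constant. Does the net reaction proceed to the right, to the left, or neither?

left

Adding inert gas at constant total pressure expands the volume and lowers every reacting partial pressure. With Δn_gas = 0 − 2 = -2, Q moves away from K toward the side with fewer gas moles, so the system shifts toward the side with more gas moles — to the left.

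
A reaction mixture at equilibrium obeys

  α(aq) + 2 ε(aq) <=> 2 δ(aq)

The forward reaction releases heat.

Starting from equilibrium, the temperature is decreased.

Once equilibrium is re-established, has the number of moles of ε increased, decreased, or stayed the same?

The forward reaction is exothermic. Lowering T favours the exothermic direction — shift to the right.
The net shift is to the right. ε is a reactant, so its amount decreases.

decreases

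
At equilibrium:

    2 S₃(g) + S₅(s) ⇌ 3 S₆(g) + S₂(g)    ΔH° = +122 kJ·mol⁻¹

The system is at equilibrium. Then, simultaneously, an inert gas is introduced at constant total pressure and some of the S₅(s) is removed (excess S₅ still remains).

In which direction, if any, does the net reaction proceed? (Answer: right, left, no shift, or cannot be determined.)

right

Adding inert gas at constant total pressure expands the volume and lowers every reacting partial pressure. With Δn_gas = 4 − 2 = +2, Q moves away from K toward the side with fewer gas moles, so the system shifts toward the side with more gas moles — to the right.
S₅ is a pure solid; its activity is 1 regardless of amount, so Q is unaffected — no shift from this change.
Only the nonzero effect(s) matter; the net shift is to the right.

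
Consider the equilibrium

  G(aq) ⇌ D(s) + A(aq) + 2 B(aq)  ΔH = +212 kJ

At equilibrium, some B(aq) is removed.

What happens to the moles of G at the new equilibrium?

Removing B (aq), a product, drives the reaction to the right.
The net shift is to the right. G is a reactant, so its amount decreases.

decreases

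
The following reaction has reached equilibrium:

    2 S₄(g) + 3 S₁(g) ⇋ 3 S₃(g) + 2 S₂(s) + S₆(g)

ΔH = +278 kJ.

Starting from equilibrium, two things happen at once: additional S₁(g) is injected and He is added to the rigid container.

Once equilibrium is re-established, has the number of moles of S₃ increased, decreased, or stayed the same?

Adding S₁ (g), a reactant, drives the reaction to the right.
At constant volume, adding an inert gas leaves every reacting species' partial pressure unchanged, so Q is unchanged — no shift from this change.
The net shift is to the right. S₃ is a product, so its amount increases.

increases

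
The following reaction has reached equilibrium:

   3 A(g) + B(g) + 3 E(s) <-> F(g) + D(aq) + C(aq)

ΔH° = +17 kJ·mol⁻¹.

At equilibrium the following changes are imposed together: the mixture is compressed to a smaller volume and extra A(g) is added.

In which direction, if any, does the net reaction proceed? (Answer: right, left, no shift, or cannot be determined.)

Gas moles: reactants 4, products 1 (Δn_gas = -3). Compression shifts the system toward the side with fewer moles of gas — to the right.
Adding A (g), a reactant, drives the reaction to the right.
All effects act in the same direction — net shift to the right.

right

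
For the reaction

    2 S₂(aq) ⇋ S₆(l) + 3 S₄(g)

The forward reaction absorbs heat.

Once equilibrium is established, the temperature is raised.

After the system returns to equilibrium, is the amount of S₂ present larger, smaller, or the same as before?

decreases

The forward reaction is endothermic. Raising T favours the endothermic direction — shift to the right.
The net shift is to the right. S₂ is a reactant, so its amount decreases.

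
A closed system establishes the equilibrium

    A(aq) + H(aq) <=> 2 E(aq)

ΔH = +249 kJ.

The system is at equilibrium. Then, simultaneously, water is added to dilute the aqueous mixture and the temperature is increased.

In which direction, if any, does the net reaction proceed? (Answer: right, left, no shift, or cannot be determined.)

right

Dilution scales every aqueous concentration by the same factor. Δn_aq = 2 − 2 = 0, so Q is unchanged — no shift.
The forward reaction is endothermic. Raising T favours the endothermic direction — shift to the right.
Only the nonzero effect(s) matter; the net shift is to the right.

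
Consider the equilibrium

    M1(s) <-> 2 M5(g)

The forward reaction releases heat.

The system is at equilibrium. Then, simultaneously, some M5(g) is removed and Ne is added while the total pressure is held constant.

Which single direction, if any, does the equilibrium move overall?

right

Removing M5 (g), a product, drives the reaction to the right.
Adding inert gas at constant total pressure expands the volume and lowers every reacting partial pressure. With Δn_gas = 2 − 0 = +2, Q moves away from K toward the side with fewer gas moles, so the system shifts toward the side with more gas moles — to the right.
All effects act in the same direction — net shift to the right.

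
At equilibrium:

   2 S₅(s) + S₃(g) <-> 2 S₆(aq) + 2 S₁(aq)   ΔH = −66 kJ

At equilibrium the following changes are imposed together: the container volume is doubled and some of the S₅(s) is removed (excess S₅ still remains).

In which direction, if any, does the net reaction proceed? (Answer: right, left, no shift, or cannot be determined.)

left

Gas moles: reactants 1, products 0 (Δn_gas = -1). Expansion shifts the system toward the side with more moles of gas — to the left.
S₅ is a pure solid; its activity is 1 regardless of amount, so Q is unaffected — no shift from this change.
Only the nonzero effect(s) matter; the net shift is to the left.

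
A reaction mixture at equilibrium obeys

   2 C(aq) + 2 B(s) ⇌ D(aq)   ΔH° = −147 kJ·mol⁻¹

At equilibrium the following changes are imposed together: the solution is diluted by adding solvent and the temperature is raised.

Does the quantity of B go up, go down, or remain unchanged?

Dilution lowers every aqueous concentration by the same factor. Δn_aq = 1 − 2 = -1, so the system shifts toward the side with more dissolved moles — to the left.
The forward reaction is exothermic. Raising T favours the endothermic direction — shift to the left.
The net shift is to the left. B is a reactant, so its amount increases.

increases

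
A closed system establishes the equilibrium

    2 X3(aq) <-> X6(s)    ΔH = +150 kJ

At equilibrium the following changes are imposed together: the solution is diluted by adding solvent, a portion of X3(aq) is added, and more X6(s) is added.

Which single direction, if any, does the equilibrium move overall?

cannot be determined

Dilution lowers every aqueous concentration by the same factor. Δn_aq = 0 − 2 = -2, so the system shifts toward the side with more dissolved moles — to the left.
Adding X3 (aq), a reactant, drives the reaction to the right.
X6 is a pure solid; its activity is 1 regardless of amount, so Q is unaffected — no shift from this change.
The individual effects push in opposite directions; without quantitative information the net direction cannot be determined.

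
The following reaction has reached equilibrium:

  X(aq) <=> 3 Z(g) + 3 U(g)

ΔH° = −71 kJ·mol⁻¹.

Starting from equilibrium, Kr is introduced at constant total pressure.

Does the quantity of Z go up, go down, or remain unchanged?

increases

Adding inert gas at constant total pressure expands the volume and lowers every reacting partial pressure. With Δn_gas = 6 − 0 = +6, Q moves away from K toward the side with fewer gas moles, so the system shifts toward the side with more gas moles — to the right.
The net shift is to the right. Z is a product, so its amount increases.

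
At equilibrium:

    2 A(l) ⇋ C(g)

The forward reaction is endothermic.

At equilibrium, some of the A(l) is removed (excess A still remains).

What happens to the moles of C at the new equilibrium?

A is a pure liquid; its activity is 1 regardless of amount, so Q is unaffected — no shift from this change.
No net shift occurs, so the amount of C is unchanged.

unchanged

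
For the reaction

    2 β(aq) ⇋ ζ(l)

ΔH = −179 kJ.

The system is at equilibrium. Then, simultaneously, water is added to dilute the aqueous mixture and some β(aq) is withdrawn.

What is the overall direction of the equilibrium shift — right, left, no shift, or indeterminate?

Dilution lowers every aqueous concentration by the same factor. Δn_aq = 0 − 2 = -2, so the system shifts toward the side with more dissolved moles — to the left.
Removing β (aq), a reactant, drives the reaction to the left.
All effects act in the same direction — net shift to the left.

left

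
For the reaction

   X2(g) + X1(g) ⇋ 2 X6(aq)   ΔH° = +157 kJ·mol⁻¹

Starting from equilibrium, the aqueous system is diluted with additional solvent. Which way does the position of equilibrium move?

right

Dilution lowers every aqueous concentration by the same factor. Δn_aq = 2 − 0 = +2, so the system shifts toward the side with more dissolved moles — to the right.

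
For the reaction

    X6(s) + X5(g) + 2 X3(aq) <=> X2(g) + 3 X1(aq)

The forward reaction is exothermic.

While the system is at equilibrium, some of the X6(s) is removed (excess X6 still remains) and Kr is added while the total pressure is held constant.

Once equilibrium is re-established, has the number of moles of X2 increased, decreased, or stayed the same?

X6 is a pure solid; its activity is 1 regardless of amount, so Q is unaffected — no shift from this change.
Adding inert gas at constant total pressure expands the volume, scaling every reacting partial pressure by the same factor. Δn_gas = 1 − 1 = 0, so Q is unchanged — no shift.
No net shift occurs, so the amount of X2 is unchanged.

unchanged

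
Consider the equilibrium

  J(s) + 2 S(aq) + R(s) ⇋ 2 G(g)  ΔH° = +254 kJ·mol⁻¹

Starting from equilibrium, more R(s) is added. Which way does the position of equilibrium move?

no shift

R is a pure solid; its activity is 1 regardless of amount, so Q is unaffected — no shift from this change.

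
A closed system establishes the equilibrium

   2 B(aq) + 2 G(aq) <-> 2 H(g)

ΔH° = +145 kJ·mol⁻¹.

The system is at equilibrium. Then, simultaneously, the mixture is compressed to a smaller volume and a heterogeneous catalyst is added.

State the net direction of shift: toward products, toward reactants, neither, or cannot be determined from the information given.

left

Gas moles: reactants 0, products 2 (Δn_gas = +2). Compression shifts the system toward the side with fewer moles of gas — to the left.
A catalyst speeds both forward and reverse rates equally; it changes neither Q nor K — no shift from this change.
Only the nonzero effect(s) matter; the net shift is to the left.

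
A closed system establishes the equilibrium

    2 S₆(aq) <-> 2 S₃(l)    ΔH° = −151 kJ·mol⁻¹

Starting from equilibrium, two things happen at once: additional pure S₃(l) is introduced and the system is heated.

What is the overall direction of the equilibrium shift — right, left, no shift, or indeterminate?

left

S₃ is a pure liquid; its activity is 1 regardless of amount, so Q is unaffected — no shift from this change.
The forward reaction is exothermic. Raising T favours the endothermic direction — shift to the left.
Only the nonzero effect(s) matter; the net shift is to the left.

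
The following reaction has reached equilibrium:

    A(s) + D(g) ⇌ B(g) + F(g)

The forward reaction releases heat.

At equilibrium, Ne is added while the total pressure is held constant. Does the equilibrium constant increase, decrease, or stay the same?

The equilibrium constant depends only on temperature. This perturbation may move the position of equilibrium, but since T is unchanged, K itself is unchanged.

unchanged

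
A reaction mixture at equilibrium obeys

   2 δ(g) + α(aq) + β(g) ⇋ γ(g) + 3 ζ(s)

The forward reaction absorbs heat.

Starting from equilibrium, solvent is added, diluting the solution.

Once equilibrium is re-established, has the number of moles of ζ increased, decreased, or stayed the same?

decreases

Dilution lowers every aqueous concentration by the same factor. Δn_aq = 0 − 1 = -1, so the system shifts toward the side with more dissolved moles — to the left.
The net shift is to the left. ζ is a product, so its amount decreases.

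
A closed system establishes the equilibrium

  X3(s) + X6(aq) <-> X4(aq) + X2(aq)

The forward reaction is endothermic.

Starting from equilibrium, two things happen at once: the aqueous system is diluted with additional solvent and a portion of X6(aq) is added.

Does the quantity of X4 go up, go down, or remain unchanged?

Dilution lowers every aqueous concentration by the same factor. Δn_aq = 2 − 1 = +1, so the system shifts toward the side with more dissolved moles — to the right.
Adding X6 (aq), a reactant, drives the reaction to the right.
The net shift is to the right. X4 is a product, so its amount increases.

increases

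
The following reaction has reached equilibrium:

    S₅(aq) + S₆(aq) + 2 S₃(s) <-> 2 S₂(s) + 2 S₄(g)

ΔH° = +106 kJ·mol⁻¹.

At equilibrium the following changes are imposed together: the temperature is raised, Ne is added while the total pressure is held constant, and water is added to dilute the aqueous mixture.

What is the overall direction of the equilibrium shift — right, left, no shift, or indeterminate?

The forward reaction is endothermic. Raising T favours the endothermic direction — shift to the right.
Adding inert gas at constant total pressure expands the volume and lowers every reacting partial pressure. With Δn_gas = 2 − 0 = +2, Q moves away from K toward the side with fewer gas moles, so the system shifts toward the side with more gas moles — to the right.
Dilution lowers every aqueous concentration by the same factor. Δn_aq = 0 − 2 = -2, so the system shifts toward the side with more dissolved moles — to the left.
The individual effects push in opposite directions; without quantitative information the net direction cannot be determined.

cannot be determined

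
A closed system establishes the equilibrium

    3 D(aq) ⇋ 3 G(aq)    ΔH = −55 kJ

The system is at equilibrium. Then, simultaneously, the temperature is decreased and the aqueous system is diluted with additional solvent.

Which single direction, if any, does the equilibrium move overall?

The forward reaction is exothermic. Lowering T favours the exothermic direction — shift to the right.
Dilution scales every aqueous concentration by the same factor. Δn_aq = 3 − 3 = 0, so Q is unchanged — no shift.
Only the nonzero effect(s) matter; the net shift is to the right.

right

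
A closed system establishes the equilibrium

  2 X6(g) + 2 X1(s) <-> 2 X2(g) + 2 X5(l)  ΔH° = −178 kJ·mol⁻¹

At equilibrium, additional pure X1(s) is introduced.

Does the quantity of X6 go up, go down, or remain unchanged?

X1 is a pure solid; its activity is 1 regardless of amount, so Q is unaffected — no shift from this change.
No net shift occurs, so the amount of X6 is unchanged.

unchanged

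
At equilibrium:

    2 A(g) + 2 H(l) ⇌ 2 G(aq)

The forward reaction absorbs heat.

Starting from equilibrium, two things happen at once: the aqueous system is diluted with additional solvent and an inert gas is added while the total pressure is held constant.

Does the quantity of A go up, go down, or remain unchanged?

Dilution lowers every aqueous concentration by the same factor. Δn_aq = 2 − 0 = +2, so the system shifts toward the side with more dissolved moles — to the right.
Adding inert gas at constant total pressure expands the volume and lowers every reacting partial pressure. With Δn_gas = 0 − 2 = -2, Q moves away from K toward the side with fewer gas moles, so the system shifts toward the side with more gas moles — to the left.
The two effects oppose each other, so the net shift — and hence the change in A — cannot be determined from the given information.

cannot be determined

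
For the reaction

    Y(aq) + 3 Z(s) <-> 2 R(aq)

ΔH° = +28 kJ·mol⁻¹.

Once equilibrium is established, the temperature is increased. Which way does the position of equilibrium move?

The forward reaction is endothermic. Raising T favours the endothermic direction — shift to the right.

right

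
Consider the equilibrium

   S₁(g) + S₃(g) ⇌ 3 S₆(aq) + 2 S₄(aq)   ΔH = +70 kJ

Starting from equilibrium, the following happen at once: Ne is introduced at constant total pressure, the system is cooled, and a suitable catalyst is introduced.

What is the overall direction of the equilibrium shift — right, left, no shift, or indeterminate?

Adding inert gas at constant total pressure expands the volume and lowers every reacting partial pressure. With Δn_gas = 0 − 2 = -2, Q moves away from K toward the side with fewer gas moles, so the system shifts toward the side with more gas moles — to the left.
The forward reaction is endothermic. Lowering T favours the exothermic direction — shift to the left.
A catalyst speeds both forward and reverse rates equally; it changes neither Q nor K — no shift from this change.
Only the nonzero effect(s) matter; the net shift is to the left.

left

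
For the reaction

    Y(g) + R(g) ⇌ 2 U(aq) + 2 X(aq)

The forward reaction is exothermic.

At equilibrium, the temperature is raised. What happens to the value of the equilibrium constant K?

K depends on temperature via the van 't Hoff relation. The forward reaction is exothermic, so raising T decreases K.

decreases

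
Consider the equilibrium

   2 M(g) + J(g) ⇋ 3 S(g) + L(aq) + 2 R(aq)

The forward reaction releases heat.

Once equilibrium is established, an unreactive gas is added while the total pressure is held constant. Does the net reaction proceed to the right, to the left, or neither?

Adding inert gas at constant total pressure expands the volume, scaling every reacting partial pressure by the same factor. Δn_gas = 3 − 3 = 0, so Q is unchanged — no shift.

no shift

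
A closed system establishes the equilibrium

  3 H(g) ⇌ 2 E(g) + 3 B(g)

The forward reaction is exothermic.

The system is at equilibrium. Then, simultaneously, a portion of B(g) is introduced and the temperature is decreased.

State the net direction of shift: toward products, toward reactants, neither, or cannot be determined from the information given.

cannot be determined

Adding B (g), a product, drives the reaction to the left.
The forward reaction is exothermic. Lowering T favours the exothermic direction — shift to the right.
The individual effects push in opposite directions; without quantitative information the net direction cannot be determined.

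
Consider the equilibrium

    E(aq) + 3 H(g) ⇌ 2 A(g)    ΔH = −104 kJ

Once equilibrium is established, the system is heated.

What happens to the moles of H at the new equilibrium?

increases

The forward reaction is exothermic. Raising T favours the endothermic direction — shift to the left.
The net shift is to the left. H is a reactant, so its amount increases.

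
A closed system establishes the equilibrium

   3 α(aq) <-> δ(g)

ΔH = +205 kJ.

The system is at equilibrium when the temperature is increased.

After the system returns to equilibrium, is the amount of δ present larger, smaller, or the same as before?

increases

The forward reaction is endothermic. Raising T favours the endothermic direction — shift to the right.
The net shift is to the right. δ is a product, so its amount increases.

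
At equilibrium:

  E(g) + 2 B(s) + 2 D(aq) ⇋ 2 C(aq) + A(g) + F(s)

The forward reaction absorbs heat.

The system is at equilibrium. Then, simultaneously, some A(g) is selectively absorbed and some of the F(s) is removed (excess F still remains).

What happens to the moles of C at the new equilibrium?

Removing A (g), a product, drives the reaction to the right.
F is a pure solid; its activity is 1 regardless of amount, so Q is unaffected — no shift from this change.
The net shift is to the right. C is a product, so its amount increases.

increases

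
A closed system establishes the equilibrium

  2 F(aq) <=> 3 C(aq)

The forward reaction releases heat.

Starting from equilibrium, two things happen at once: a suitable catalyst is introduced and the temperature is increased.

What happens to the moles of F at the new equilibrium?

A catalyst speeds both forward and reverse rates equally; it changes neither Q nor K — no shift from this change.
The forward reaction is exothermic. Raising T favours the endothermic direction — shift to the left.
The net shift is to the left. F is a reactant, so its amount increases.

increases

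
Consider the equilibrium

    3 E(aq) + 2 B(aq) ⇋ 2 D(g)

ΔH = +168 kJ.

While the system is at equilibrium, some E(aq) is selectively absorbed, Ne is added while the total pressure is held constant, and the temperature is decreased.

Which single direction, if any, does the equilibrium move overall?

Removing E (aq), a reactant, drives the reaction to the left.
Adding inert gas at constant total pressure expands the volume and lowers every reacting partial pressure. With Δn_gas = 2 − 0 = +2, Q moves away from K toward the side with fewer gas moles, so the system shifts toward the side with more gas moles — to the right.
The forward reaction is endothermic. Lowering T favours the exothermic direction — shift to the left.
The individual effects push in opposite directions; without quantitative information the net direction cannot be determined.

cannot be determined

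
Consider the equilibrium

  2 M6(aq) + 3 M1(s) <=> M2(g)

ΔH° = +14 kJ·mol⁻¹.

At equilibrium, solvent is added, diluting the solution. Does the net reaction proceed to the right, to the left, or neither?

Dilution lowers every aqueous concentration by the same factor. Δn_aq = 0 − 2 = -2, so the system shifts toward the side with more dissolved moles — to the left.

left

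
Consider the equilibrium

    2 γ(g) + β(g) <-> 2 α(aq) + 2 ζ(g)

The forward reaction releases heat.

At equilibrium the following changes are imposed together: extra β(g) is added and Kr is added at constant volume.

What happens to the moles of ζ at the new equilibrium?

increases

Adding β (g), a reactant, drives the reaction to the right.
At constant volume, adding an inert gas leaves every reacting species' partial pressure unchanged, so Q is unchanged — no shift from this change.
The net shift is to the right. ζ is a product, so its amount increases.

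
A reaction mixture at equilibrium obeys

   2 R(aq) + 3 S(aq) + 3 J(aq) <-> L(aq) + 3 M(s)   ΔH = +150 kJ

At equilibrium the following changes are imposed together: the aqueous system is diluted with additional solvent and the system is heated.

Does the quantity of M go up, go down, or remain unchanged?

cannot be determined

Dilution lowers every aqueous concentration by the same factor. Δn_aq = 1 − 8 = -7, so the system shifts toward the side with more dissolved moles — to the left.
The forward reaction is endothermic. Raising T favours the endothermic direction — shift to the right.
The two effects oppose each other, so the net shift — and hence the change in M — cannot be determined from the given information.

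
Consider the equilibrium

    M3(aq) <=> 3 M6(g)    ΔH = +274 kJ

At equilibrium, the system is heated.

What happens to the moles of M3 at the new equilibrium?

decreases

The forward reaction is endothermic. Raising T favours the endothermic direction — shift to the right.
The net shift is to the right. M3 is a reactant, so its amount decreases.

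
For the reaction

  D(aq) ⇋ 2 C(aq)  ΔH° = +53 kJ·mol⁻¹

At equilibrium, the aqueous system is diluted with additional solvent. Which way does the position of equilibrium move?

right

Dilution lowers every aqueous concentration by the same factor. Δn_aq = 2 − 1 = +1, so the system shifts toward the side with more dissolved moles — to the right.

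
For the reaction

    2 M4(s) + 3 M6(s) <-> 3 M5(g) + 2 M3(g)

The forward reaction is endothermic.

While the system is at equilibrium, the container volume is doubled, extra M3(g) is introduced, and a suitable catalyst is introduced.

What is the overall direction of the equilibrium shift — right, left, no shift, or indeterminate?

cannot be determined

Gas moles: reactants 0, products 5 (Δn_gas = +5). Expansion shifts the system toward the side with more moles of gas — to the right.
Adding M3 (g), a product, drives the reaction to the left.
A catalyst speeds both forward and reverse rates equally; it changes neither Q nor K — no shift from this change.
The individual effects push in opposite directions; without quantitative information the net direction cannot be determined.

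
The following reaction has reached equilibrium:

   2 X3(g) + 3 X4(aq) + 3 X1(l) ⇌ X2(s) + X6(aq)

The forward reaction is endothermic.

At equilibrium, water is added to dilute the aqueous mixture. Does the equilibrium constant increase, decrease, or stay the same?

The equilibrium constant depends only on temperature. This perturbation may move the position of equilibrium, but since T is unchanged, K itself is unchanged.

unchanged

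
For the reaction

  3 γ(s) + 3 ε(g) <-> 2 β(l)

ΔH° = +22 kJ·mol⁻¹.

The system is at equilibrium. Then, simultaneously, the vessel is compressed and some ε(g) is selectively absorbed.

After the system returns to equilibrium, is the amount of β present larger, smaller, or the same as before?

cannot be determined

Gas moles: reactants 3, products 0 (Δn_gas = -3). Compression shifts the system toward the side with fewer moles of gas — to the right.
Removing ε (g), a reactant, drives the reaction to the left.
The two effects oppose each other, so the net shift — and hence the change in β — cannot be determined from the given information.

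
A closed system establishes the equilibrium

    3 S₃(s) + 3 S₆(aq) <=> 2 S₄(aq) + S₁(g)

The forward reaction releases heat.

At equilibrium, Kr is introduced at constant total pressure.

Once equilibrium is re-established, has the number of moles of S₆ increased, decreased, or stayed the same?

decreases

Adding inert gas at constant total pressure expands the volume and lowers every reacting partial pressure. With Δn_gas = 1 − 0 = +1, Q moves away from K toward the side with fewer gas moles, so the system shifts toward the side with more gas moles — to the right.
The net shift is to the right. S₆ is a reactant, so its amount decreases.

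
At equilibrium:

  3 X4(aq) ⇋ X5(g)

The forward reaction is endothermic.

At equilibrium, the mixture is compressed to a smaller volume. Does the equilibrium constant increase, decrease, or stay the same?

unchanged

The equilibrium constant depends only on temperature. This perturbation may move the position of equilibrium, but since T is unchanged, K itself is unchanged.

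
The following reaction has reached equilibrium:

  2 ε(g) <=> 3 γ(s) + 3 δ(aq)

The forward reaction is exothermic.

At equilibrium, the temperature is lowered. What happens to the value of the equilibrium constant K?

K depends on temperature via the van 't Hoff relation. The forward reaction is exothermic, so lowering T increases K.

increases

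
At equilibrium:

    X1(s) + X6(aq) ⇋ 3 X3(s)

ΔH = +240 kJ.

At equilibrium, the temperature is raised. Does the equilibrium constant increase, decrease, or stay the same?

increases

K depends on temperature via the van 't Hoff relation. The forward reaction is endothermic, so raising T increases K.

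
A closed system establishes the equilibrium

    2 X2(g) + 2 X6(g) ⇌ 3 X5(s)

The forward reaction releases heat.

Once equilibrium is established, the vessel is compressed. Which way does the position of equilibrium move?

right

Gas moles: reactants 4, products 0 (Δn_gas = -4). Compression shifts the system toward the side with fewer moles of gas — to the right.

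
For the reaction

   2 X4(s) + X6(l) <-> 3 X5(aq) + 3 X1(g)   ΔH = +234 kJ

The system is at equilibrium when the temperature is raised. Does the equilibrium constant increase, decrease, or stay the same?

increases

K depends on temperature via the van 't Hoff relation. The forward reaction is endothermic, so raising T increases K.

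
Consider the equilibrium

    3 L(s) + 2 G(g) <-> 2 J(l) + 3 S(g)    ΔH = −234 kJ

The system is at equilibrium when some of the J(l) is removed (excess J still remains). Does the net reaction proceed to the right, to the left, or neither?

J is a pure liquid; its activity is 1 regardless of amount, so Q is unaffected — no shift from this change.

no shift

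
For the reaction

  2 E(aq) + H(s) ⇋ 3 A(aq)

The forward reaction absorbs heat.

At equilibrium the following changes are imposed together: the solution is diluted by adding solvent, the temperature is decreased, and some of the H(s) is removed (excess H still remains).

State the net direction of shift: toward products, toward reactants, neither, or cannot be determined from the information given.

Dilution lowers every aqueous concentration by the same factor. Δn_aq = 3 − 2 = +1, so the system shifts toward the side with more dissolved moles — to the right.
The forward reaction is endothermic. Lowering T favours the exothermic direction — shift to the left.
H is a pure solid; its activity is 1 regardless of amount, so Q is unaffected — no shift from this change.
The individual effects push in opposite directions; without quantitative information the net direction cannot be determined.

cannot be determined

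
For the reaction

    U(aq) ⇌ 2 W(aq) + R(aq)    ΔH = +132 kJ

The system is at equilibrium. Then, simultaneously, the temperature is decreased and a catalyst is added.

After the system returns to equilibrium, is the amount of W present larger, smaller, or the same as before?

decreases

The forward reaction is endothermic. Lowering T favours the exothermic direction — shift to the left.
A catalyst speeds both forward and reverse rates equally; it changes neither Q nor K — no shift from this change.
The net shift is to the left. W is a product, so its amount decreases.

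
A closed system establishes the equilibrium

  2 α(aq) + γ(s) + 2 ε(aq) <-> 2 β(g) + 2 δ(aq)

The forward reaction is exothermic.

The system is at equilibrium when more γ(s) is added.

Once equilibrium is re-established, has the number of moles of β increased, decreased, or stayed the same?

γ is a pure solid; its activity is 1 regardless of amount, so Q is unaffected — no shift from this change.
No net shift occurs, so the amount of β is unchanged.

unchanged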